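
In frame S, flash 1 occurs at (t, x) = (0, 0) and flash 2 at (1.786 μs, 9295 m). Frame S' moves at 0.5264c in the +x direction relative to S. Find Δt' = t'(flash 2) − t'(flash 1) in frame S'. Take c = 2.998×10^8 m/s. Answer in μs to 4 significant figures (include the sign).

Δt' ≈ -17.09 μs

γ = 1/√(1 − 0.5264²) = 1.17614
Δt' = γ(Δt − vΔx/c²) = 1.17614 × (1.786 μs − 0.5264×9295 m / (2.998×10^8 m/s))
= 1.17614 × (-14.5345 μs) = -17.09 μs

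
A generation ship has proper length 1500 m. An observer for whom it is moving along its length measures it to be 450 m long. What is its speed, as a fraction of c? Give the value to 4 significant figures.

β ≈ 0.9539

γ = L₀/L = 1500/450 = 3.33333
β = √(1 − 1/γ²) = 0.9539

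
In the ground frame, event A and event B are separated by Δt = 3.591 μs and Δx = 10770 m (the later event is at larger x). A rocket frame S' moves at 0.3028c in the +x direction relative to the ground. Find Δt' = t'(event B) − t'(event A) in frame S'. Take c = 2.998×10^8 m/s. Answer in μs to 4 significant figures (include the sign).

γ = 1/√(1 − 0.3028²) = 1.04926
Δt' = γ(Δt − vΔx/c²) = 1.04926 × (3.591 μs − 0.3028×10770 m / (2.998×10^8 m/s))
= 1.04926 × (-7.28677 μs) = -7.646 μs

Δt' ≈ -7.646 μs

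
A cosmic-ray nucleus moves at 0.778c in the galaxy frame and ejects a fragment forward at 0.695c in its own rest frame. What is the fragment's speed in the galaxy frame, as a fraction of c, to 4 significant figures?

u ≈ 0.9561c

Compose boost 2: (0.695 + 0.778)/(1 + 0.695×0.778) = 1.473/1.54071 = 0.9561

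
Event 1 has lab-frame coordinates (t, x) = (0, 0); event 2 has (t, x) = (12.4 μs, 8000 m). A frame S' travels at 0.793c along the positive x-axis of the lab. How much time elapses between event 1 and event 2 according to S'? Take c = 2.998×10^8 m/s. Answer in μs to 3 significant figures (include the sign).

Δt' ≈ -14.4 μs

γ = 1/√(1 − 0.793²) = 1.6414
Δt' = γ(Δt − vΔx/c²) = 1.6414 × (12.4 μs − 0.793×8000 m / (2.998×10^8 m/s))
= 1.6414 × (-8.7608 μs) = -14.4 μs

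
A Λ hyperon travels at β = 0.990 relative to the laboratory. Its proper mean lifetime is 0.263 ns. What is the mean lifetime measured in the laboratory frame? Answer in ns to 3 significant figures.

Δt ≈ 1.86 ns

γ = 1/√(1 − 0.990²) = 7.0888
Time dilation: Δt = γτ₀ = 7.0888 × 0.263 ns = 1.86 ns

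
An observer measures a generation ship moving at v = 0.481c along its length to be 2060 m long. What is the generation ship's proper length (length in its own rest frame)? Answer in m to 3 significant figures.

γ = 1/√(1 − 0.481²) = 1.1406
L₀ = γL = 1.1406 × 2060 = 2350 m

L₀ ≈ 2350 m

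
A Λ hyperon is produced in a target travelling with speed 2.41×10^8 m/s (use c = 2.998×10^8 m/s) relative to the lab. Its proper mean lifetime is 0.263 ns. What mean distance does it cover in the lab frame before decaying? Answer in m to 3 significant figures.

β = v/c = 2.41×10^8 / 2.998×10^8 = 0.80387
γ = 1/√(1 − 0.80387²) = 1.6812
Dilated lifetime: Δt = γτ₀ = 1.6812 × 0.263 ns = 0.44216 ns
d = vΔt = 0.80387c × 0.44216 ns = 2.4100×10^8 m/s × 4.4216×10^-10 s = 0.107 m

d ≈ 0.107 m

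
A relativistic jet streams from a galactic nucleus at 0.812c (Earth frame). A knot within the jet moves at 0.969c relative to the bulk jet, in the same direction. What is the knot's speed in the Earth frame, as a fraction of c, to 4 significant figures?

Relativistic velocity addition: u = (u' + v)/(1 + u'v/c²)
= (0.969 + 0.812)/(1 + 0.969×0.812) = 1.781/1.78683 = 0.9967

u ≈ 0.9967c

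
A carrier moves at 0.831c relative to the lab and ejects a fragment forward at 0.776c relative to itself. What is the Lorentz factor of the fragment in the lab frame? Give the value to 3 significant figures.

γ ≈ 4.69

u_lab = (0.776 + 0.831)/(1 + 0.776×0.831) = 1.607/1.64486 = 0.976985
γ = 1/√(1 − 0.976985²) = 4.69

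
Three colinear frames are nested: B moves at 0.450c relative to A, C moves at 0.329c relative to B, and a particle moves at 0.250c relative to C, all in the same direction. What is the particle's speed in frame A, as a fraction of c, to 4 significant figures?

u ≈ 0.7939c

Compose boost 2: (0.329 + 0.450)/(1 + 0.329×0.450) = 0.7790/1.14805 = 0.678542
Compose boost 3: (0.250 + 0.678542)/(1 + 0.250×0.678542) = 0.928542/1.16964 = 0.7939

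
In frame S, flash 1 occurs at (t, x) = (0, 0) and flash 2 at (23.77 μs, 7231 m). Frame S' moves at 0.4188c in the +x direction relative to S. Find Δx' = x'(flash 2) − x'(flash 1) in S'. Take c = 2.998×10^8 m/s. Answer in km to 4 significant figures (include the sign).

Δx' ≈ 4.676 km

γ = 1/√(1 − 0.4188²) = 1.10123
Δx' = γ(Δx − vΔt) = 1.10123 × (7231 m − 0.4188×(2.998×10^8 m/s)×23.77×10^-6 s)
= 1.10123 × (4246.53 m) = 4.676 km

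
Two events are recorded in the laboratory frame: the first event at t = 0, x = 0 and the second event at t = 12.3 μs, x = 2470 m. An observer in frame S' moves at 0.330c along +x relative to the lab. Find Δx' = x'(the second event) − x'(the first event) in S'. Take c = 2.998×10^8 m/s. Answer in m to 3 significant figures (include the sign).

γ = 1/√(1 − 0.330²) = 1.0593
Δx' = γ(Δx − vΔt) = 1.0593 × (2470 m − 0.330×(2.998×10^8 m/s)×12.3×10^-6 s)
= 1.0593 × (1253.1 m) = 1330 m

Δx' ≈ 1330 m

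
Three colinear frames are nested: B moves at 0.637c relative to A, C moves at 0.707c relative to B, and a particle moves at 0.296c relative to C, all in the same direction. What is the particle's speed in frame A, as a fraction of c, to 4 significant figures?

Compose boost 2: (0.707 + 0.637)/(1 + 0.707×0.637) = 1.344/1.45036 = 0.926667
Compose boost 3: (0.296 + 0.926667)/(1 + 0.296×0.926667) = 1.22267/1.27429 = 0.9595

u ≈ 0.9595c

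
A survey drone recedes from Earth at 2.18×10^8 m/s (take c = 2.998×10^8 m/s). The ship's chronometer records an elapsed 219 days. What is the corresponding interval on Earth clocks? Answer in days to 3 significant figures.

β = v/c = 2.18×10^8 / 2.998×10^8 = 0.72715
γ = 1/√(1 − 0.72715²) = 1.4567
Time dilation: Δt = γτ₀ = 1.4567 × 219 days = 319 days

Δt ≈ 319 days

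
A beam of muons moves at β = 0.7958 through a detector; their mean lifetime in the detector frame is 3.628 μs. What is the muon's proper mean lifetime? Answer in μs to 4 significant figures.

τ₀ ≈ 2.197 μs

γ = 1/√(1 − 0.7958²) = 1.65137
Proper time: τ₀ = Δt/γ = 3.628/1.65137 = 2.197 μs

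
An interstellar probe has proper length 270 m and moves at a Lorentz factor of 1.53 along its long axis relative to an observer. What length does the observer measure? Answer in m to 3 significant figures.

γ = 1.53 (given)
Length contraction: L = L₀/γ = 270/1.53 = 176 m

L ≈ 176 m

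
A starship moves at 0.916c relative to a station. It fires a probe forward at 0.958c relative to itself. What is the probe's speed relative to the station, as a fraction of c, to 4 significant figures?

Relativistic velocity addition: u = (u' + v)/(1 + u'v/c²)
= (0.958 + 0.916)/(1 + 0.958×0.916) = 1.874/1.87753 = 0.9981

u ≈ 0.9981c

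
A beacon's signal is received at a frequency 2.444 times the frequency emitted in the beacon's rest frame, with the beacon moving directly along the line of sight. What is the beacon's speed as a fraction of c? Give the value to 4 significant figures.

f_obs/f_src = √((1+β)/(1−β)) = 2.444  ⇒  (1+β)/(1−β) = 5.97314
β = |1 − D²|/(1 + D²) = |1 − 5.97314|/(1 + 5.97314) = 0.7132

β ≈ 0.7132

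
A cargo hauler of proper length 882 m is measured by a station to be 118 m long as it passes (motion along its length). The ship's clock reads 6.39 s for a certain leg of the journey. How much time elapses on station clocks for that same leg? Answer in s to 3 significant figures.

Length contraction ⇒ γ = L₀/L = 882/118 = 7.4746
Time dilation: Δt = γτ₀ = 7.4746 × 6.39 s = 47.8 s

Δt ≈ 47.8 s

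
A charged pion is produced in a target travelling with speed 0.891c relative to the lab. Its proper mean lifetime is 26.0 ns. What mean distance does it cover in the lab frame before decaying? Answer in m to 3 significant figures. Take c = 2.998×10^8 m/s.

γ = 1/√(1 − 0.891²) = 2.2026
Dilated lifetime: Δt = γτ₀ = 2.2026 × 26.0 ns = 57.268 ns
d = vΔt = 0.891c × 57.268 ns = 2.6712×10^8 m/s × 5.7268×10^-8 s = 15.3 m

d ≈ 15.3 m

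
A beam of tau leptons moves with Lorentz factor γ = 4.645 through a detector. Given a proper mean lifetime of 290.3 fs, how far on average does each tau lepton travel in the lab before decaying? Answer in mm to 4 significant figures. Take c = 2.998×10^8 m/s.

d ≈ 0.3948 mm

β = √(1 − 1/γ²) = √(1 − 1/4.645²) = 0.976551
Dilated lifetime: Δt = γτ₀ = 4.645 × 290.3 fs = 1348.44 fs
d = vΔt = 0.976551c × 1348.44 fs = 2.92770×10^8 m/s × 1.34844×10^-12 s = 0.3948 mm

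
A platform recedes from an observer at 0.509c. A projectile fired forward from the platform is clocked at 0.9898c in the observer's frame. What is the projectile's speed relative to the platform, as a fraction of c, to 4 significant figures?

u' ≈ 0.9690c

Inverse velocity addition: u' = (u − v)/(1 − uv/c²)
= (0.9898 − 0.509)/(1 − 0.9898×0.509) = 0.4808/0.496192 = 0.9690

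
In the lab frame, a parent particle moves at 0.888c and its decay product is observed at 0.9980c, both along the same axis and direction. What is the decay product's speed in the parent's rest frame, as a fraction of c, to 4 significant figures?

u' ≈ 0.9668c

Inverse velocity addition: u' = (u − v)/(1 − uv/c²)
= (0.9980 − 0.888)/(1 − 0.9980×0.888) = 0.1100/0.113776 = 0.9668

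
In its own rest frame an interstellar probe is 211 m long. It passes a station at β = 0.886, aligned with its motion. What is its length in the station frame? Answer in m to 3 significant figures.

L ≈ 97.8 m

γ = 1/√(1 − 0.886²) = 2.1566
Length contraction: L = L₀/γ = 211/2.1566 = 97.8 m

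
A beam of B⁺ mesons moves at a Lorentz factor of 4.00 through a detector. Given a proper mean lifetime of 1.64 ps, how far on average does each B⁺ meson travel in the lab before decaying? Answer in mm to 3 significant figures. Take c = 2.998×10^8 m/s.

d ≈ 1.90 mm

β = √(1 − 1/γ²) = √(1 − 1/4.00²) = 0.96825
Dilated lifetime: Δt = γτ₀ = 4.00 × 1.64 ps = 6.5600 ps
d = vΔt = 0.96825c × 6.5600 ps = 2.9028×10^8 m/s × 6.5600×10^-12 s = 1.90 mm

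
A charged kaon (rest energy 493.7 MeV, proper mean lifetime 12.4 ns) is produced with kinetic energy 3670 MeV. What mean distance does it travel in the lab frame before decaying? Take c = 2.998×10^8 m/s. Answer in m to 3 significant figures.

d ≈ 31.1 m

γ = 1 + K/(m₀c²) = 1 + 3670/493.7 = 8.4337
β = √(1 − 1/γ²) = 0.99295
Dilated lifetime: γτ₀ = 8.4337 × 12.4 ns = 104.58 ns
d = βc·γτ₀ = 0.99295 × (2.998×10^8 m/s) × 1.0458×10^-7 s = 31.1 m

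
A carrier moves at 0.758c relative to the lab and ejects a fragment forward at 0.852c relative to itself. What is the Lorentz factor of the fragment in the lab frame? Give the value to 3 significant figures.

γ ≈ 4.82

u_lab = (0.852 + 0.758)/(1 + 0.852×0.758) = 1.610/1.64582 = 0.978238
γ = 1/√(1 − 0.978238²) = 4.82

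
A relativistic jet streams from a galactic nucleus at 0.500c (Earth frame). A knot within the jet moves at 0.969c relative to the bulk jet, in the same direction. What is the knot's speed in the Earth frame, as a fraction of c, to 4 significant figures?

u ≈ 0.9896c

Relativistic velocity addition: u = (u' + v)/(1 + u'v/c²)
= (0.969 + 0.500)/(1 + 0.969×0.500) = 1.469/1.48450 = 0.9896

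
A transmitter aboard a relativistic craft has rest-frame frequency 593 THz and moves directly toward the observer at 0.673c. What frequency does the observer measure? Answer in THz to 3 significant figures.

f_obs ≈ 1340 THz

Relativistic Doppler: f_obs = f_src √((1+β)/(1−β))
= 593 × √(1.6730/0.32700) = 593 × 2.2619 = 1340 THz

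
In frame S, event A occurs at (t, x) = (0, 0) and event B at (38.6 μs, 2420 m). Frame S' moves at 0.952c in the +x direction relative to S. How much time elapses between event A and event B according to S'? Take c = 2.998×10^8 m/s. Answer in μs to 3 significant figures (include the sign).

γ = 1/√(1 − 0.952²) = 3.2669
Δt' = γ(Δt − vΔx/c²) = 3.2669 × (38.6 μs − 0.952×2420 m / (2.998×10^8 m/s))
= 3.2669 × (30.915 μs) = 101 μs

Δt' ≈ 101 μs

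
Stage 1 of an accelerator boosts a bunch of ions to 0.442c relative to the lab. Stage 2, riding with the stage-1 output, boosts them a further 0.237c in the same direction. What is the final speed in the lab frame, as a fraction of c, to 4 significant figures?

u ≈ 0.6146c

Compose boost 2: (0.237 + 0.442)/(1 + 0.237×0.442) = 0.6790/1.10475 = 0.6146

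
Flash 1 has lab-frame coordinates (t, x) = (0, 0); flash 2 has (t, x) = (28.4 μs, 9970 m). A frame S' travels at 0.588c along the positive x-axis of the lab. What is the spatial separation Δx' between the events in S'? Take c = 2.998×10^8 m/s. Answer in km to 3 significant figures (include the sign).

γ = 1/√(1 − 0.588²) = 1.2363
Δx' = γ(Δx − vΔt) = 1.2363 × (9970 m − 0.588×(2.998×10^8 m/s)×28.4×10^-6 s)
= 1.2363 × (4963.6 m) = 6.14 km

Δx' ≈ 6.14 km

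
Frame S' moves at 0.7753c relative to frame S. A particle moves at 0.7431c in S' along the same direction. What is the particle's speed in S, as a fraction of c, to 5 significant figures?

u ≈ 0.96338c

Relativistic velocity addition: u = (u' + v)/(1 + u'v/c²)
= (0.7431 + 0.7753)/(1 + 0.7431×0.7753) = 1.5184/1.576125 = 0.96338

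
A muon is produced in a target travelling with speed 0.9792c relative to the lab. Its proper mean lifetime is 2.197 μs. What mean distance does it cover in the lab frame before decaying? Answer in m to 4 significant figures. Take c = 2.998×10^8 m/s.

d ≈ 3179 m

γ = 1/√(1 − 0.9792²) = 4.92860
Dilated lifetime: Δt = γτ₀ = 4.92860 × 2.197 μs = 10.8281 μs
d = vΔt = 0.9792c × 10.8281 μs = 2.93564×10^8 m/s × 1.08281×10^-5 s = 3179 m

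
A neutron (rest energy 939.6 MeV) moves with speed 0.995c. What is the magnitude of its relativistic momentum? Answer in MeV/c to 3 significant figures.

p ≈ 9360 MeV/c

γ = 1/√(1 − 0.995²) = 10.013
p = γβm₀c = 10.013 × 0.995 × 939.6 MeV/c = 9360 MeV/c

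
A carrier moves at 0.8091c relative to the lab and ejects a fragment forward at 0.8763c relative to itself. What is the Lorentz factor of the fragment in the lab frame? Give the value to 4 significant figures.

u_lab = (0.8763 + 0.8091)/(1 + 0.8763×0.8091) = 1.6854/1.709014 = 0.9861825
γ = 1/√(1 − 0.9861825²) = 6.036

γ ≈ 6.036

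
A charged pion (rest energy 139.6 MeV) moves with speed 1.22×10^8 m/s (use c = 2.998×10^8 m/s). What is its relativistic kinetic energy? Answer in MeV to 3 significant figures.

K ≈ 13.2 MeV

β = v/c = 1.22×10^8 / 2.998×10^8 = 0.40694
γ = 1/√(1 − 0.40694²) = 1.0947
K = (γ − 1)m₀c² = (1.0947 − 1) × 139.6 MeV = 0.094744 × 139.6 MeV = 13.2 MeV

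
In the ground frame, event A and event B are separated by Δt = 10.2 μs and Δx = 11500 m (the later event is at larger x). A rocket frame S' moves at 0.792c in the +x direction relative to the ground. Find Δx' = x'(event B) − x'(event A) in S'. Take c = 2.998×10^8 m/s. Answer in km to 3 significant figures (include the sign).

Δx' ≈ 14.9 km

γ = 1/√(1 − 0.792²) = 1.6379
Δx' = γ(Δx − vΔt) = 1.6379 × (11500 m − 0.792×(2.998×10^8 m/s)×10.2×10^-6 s)
= 1.6379 × (9078.1 m) = 14.9 km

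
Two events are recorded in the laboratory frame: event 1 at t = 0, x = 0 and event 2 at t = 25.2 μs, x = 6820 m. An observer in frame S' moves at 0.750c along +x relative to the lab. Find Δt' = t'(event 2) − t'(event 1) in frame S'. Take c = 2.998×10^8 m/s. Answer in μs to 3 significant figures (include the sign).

γ = 1/√(1 − 0.750²) = 1.5119
Δt' = γ(Δt − vΔx/c²) = 1.5119 × (25.2 μs − 0.750×6820 m / (2.998×10^8 m/s))
= 1.5119 × (8.1386 μs) = 12.3 μs

Δt' ≈ 12.3 μs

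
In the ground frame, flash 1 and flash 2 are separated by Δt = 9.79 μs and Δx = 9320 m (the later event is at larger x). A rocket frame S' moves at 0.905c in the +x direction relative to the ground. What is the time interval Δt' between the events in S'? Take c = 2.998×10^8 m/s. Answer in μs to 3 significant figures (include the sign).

Δt' ≈ -43.1 μs

γ = 1/√(1 − 0.905²) = 2.3507
Δt' = γ(Δt − vΔx/c²) = 2.3507 × (9.79 μs − 0.905×9320 m / (2.998×10^8 m/s))
= 2.3507 × (-18.344 μs) = -43.1 μs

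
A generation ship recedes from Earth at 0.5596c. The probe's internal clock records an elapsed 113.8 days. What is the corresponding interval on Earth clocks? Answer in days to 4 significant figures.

Δt ≈ 137.3 days

γ = 1/√(1 − 0.5596²) = 1.20662
Time dilation: Δt = γτ₀ = 1.20662 × 113.8 days = 137.3 days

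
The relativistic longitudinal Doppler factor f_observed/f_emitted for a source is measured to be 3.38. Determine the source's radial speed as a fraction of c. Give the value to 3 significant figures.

f_obs/f_src = √((1+β)/(1−β)) = 3.38  ⇒  (1+β)/(1−β) = 11.424
β = |1 − D²|/(1 + D²) = |1 − 11.424|/(1 + 11.424) = 0.839

β ≈ 0.839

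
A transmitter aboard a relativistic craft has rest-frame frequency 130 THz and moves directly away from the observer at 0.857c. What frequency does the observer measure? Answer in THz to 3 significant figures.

Relativistic Doppler: f_obs = f_src √((1−β)/(1+β))
= 130 × √(0.14300/1.8570) = 130 × 0.27750 = 36.1 THz

f_obs ≈ 36.1 THz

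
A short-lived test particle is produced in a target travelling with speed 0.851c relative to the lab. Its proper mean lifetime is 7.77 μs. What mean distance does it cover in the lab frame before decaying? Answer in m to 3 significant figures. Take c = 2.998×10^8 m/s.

d ≈ 3770 m

γ = 1/√(1 − 0.851²) = 1.9042
Dilated lifetime: Δt = γτ₀ = 1.9042 × 7.77 μs = 14.795 μs
d = vΔt = 0.851c × 14.795 μs = 2.5513×10^8 m/s × 1.4795×10^-5 s = 3770 m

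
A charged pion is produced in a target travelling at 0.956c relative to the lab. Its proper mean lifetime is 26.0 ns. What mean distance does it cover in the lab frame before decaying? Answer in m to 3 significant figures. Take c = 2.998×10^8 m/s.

d ≈ 25.4 m

γ = 1/√(1 − 0.956²) = 3.4087
Dilated lifetime: Δt = γτ₀ = 3.4087 × 26.0 ns = 88.626 ns
d = vΔt = 0.956c × 88.626 ns = 2.8661×10^8 m/s × 8.8626×10^-8 s = 25.4 m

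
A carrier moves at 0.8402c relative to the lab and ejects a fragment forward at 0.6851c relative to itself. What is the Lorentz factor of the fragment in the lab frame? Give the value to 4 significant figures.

γ ≈ 3.989

u_lab = (0.6851 + 0.8402)/(1 + 0.6851×0.8402) = 1.5253/1.575621 = 0.9680627
γ = 1/√(1 − 0.9680627²) = 3.989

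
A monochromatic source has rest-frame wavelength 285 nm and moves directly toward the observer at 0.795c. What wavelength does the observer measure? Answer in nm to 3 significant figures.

λ_obs ≈ 96.3 nm

Relativistic Doppler: λ_obs = λ_src √((1−β)/(1+β))
= 285 × √(0.20500/1.7950) = 285 × 0.33794 = 96.3 nm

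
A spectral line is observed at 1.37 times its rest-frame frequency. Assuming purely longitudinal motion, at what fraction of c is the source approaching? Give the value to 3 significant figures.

f_obs/f_src = √((1+β)/(1−β)) = 1.37  ⇒  (1+β)/(1−β) = 1.8769
β = |1 − D²|/(1 + D²) = |1 − 1.8769|/(1 + 1.8769) = 0.305

β ≈ 0.305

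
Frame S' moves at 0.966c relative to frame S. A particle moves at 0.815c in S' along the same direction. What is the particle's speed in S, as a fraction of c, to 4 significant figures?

u ≈ 0.9965c

Relativistic velocity addition: u = (u' + v)/(1 + u'v/c²)
= (0.815 + 0.966)/(1 + 0.815×0.966) = 1.781/1.78729 = 0.9965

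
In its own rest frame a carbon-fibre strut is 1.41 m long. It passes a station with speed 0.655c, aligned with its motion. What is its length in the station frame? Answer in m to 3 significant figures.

γ = 1/√(1 − 0.655²) = 1.3234
Length contraction: L = L₀/γ = 1.41/1.3234 = 1.07 m

L ≈ 1.07 m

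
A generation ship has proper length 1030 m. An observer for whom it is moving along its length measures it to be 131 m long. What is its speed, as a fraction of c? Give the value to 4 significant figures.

β ≈ 0.9919

γ = L₀/L = 1030/131 = 7.86260
β = √(1 − 1/γ²) = 0.9919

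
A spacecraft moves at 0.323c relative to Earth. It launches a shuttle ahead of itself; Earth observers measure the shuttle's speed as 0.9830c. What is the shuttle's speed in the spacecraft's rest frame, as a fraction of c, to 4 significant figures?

Inverse velocity addition: u' = (u − v)/(1 − uv/c²)
= (0.9830 − 0.323)/(1 − 0.9830×0.323) = 0.6600/0.682491 = 0.9670

u' ≈ 0.9670c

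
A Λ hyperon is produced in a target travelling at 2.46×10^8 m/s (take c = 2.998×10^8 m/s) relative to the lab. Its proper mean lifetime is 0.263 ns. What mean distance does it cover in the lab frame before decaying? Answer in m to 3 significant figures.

β = v/c = 2.46×10^8 / 2.998×10^8 = 0.82055
γ = 1/√(1 − 0.82055²) = 1.7495
Dilated lifetime: Δt = γτ₀ = 1.7495 × 0.263 ns = 0.46013 ns
d = vΔt = 0.82055c × 0.46013 ns = 2.4600×10^8 m/s × 4.6013×10^-10 s = 0.113 m

d ≈ 0.113 m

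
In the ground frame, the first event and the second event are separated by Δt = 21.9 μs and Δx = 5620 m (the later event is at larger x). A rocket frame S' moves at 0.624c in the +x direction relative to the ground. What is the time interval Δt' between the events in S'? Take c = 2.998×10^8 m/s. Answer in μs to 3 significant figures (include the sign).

Δt' ≈ 13.1 μs

γ = 1/√(1 − 0.624²) = 1.2797
Δt' = γ(Δt − vΔx/c²) = 1.2797 × (21.9 μs − 0.624×5620 m / (2.998×10^8 m/s))
= 1.2797 × (10.203 μs) = 13.1 μs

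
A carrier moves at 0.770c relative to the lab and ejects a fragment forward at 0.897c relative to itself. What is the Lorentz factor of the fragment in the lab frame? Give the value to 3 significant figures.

γ ≈ 5.99

u_lab = (0.897 + 0.770)/(1 + 0.897×0.770) = 1.667/1.69069 = 0.985988
γ = 1/√(1 − 0.985988²) = 5.99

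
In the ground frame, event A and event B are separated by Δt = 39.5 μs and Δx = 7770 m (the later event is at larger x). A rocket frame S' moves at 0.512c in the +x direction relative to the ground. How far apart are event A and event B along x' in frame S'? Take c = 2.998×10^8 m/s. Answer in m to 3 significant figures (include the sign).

Δx' ≈ 1990 m

γ = 1/√(1 − 0.512²) = 1.1642
Δx' = γ(Δx − vΔt) = 1.1642 × (7770 m − 0.512×(2.998×10^8 m/s)×39.5×10^-6 s)
= 1.1642 × (1706.8 m) = 1990 m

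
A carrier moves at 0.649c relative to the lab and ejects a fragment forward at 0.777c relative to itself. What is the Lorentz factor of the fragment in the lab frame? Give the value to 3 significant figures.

u_lab = (0.777 + 0.649)/(1 + 0.777×0.649) = 1.426/1.50427 = 0.947966
γ = 1/√(1 − 0.947966²) = 3.14

γ ≈ 3.14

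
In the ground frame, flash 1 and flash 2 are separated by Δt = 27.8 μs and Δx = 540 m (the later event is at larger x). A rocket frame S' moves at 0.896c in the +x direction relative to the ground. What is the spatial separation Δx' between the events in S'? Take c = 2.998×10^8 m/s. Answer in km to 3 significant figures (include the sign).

γ = 1/√(1 − 0.896²) = 2.2520
Δx' = γ(Δx − vΔt) = 2.2520 × (540 m − 0.896×(2.998×10^8 m/s)×27.8×10^-6 s)
= 2.2520 × (-6927.7 m) = -15.6 km

Δx' ≈ -15.6 km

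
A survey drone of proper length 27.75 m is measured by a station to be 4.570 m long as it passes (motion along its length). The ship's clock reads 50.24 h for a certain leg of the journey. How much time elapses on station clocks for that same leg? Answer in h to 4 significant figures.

Length contraction ⇒ γ = L₀/L = 27.75/4.570 = 6.07221
Time dilation: Δt = γτ₀ = 6.07221 × 50.24 h = 305.1 h

Δt ≈ 305.1 h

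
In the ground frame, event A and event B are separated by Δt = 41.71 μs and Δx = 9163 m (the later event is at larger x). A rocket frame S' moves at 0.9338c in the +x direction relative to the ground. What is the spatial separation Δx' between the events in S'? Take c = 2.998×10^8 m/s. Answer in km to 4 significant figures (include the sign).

Δx' ≈ -7.026 km

γ = 1/√(1 − 0.9338²) = 2.79489
Δx' = γ(Δx − vΔt) = 2.79489 × (9163 m − 0.9338×(2.998×10^8 m/s)×41.71×10^-6 s)
= 2.79489 × (-2513.85 m) = -7.026 km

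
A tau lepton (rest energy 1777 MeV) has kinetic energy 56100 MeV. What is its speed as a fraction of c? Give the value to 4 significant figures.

γ = 1 + K/(m₀c²) = 1 + 56100/1777 = 32.5701
β = √(1 − 1/γ²) = 0.9995

β ≈ 0.9995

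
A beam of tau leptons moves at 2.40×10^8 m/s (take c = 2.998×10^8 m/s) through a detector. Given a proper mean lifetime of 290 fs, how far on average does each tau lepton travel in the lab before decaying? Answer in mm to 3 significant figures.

d ≈ 0.116 mm

β = v/c = 2.40×10^8 / 2.998×10^8 = 0.80053
γ = 1/√(1 − 0.80053²) = 1.6686
Dilated lifetime: Δt = γτ₀ = 1.6686 × 290 fs = 483.91 fs
d = vΔt = 0.80053c × 483.91 fs = 2.4000×10^8 m/s × 4.8391×10^-13 s = 0.116 mm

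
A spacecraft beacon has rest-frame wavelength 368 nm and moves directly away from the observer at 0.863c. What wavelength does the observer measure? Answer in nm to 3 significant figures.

λ_obs ≈ 1360 nm

Relativistic Doppler: λ_obs = λ_src √((1+β)/(1−β))
= 368 × √(1.8630/0.13700) = 368 × 3.6876 = 1360 nm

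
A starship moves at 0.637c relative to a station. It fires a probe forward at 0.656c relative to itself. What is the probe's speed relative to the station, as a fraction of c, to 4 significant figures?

Relativistic velocity addition: u = (u' + v)/(1 + u'v/c²)
= (0.656 + 0.637)/(1 + 0.656×0.637) = 1.293/1.41787 = 0.9119

u ≈ 0.9119c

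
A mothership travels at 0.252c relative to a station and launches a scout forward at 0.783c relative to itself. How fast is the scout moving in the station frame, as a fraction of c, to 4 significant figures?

u ≈ 0.8644c

Compose boost 2: (0.783 + 0.252)/(1 + 0.783×0.252) = 1.035/1.19732 = 0.8644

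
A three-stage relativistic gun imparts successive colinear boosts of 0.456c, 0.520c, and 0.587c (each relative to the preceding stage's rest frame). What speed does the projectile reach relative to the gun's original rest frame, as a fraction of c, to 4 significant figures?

u ≈ 0.9404c

Compose boost 2: (0.520 + 0.456)/(1 + 0.520×0.456) = 0.9760/1.23712 = 0.788929
Compose boost 3: (0.587 + 0.788929)/(1 + 0.587×0.788929) = 1.37593/1.46310 = 0.9404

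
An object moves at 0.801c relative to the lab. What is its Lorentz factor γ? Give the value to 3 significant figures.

γ = 1/√(1 − β²) = 1/√(1 − 0.801²) = 1/√(0.35840) = 1.67

γ ≈ 1.67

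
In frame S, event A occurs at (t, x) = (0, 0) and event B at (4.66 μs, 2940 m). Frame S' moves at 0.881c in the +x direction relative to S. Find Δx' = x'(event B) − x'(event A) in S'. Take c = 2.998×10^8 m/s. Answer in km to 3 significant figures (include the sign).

γ = 1/√(1 − 0.881²) = 2.1136
Δx' = γ(Δx − vΔt) = 2.1136 × (2940 m − 0.881×(2.998×10^8 m/s)×4.66×10^-6 s)
= 2.1136 × (1709.2 m) = 3.61 km

Δx' ≈ 3.61 km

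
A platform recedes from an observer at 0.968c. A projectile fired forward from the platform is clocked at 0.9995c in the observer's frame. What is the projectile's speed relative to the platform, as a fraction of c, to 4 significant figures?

u' ≈ 0.9697c

Inverse velocity addition: u' = (u − v)/(1 − uv/c²)
= (0.9995 − 0.968)/(1 − 0.9995×0.968) = 0.03150/0.0324840 = 0.9697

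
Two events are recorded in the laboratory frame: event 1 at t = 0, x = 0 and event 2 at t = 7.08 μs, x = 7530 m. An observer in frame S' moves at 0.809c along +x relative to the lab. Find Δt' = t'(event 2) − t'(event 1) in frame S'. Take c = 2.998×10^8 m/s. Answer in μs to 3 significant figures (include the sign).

Δt' ≈ -22.5 μs

γ = 1/√(1 − 0.809²) = 1.7012
Δt' = γ(Δt − vΔx/c²) = 1.7012 × (7.08 μs − 0.809×7530 m / (2.998×10^8 m/s))
= 1.7012 × (-13.239 μs) = -22.5 μs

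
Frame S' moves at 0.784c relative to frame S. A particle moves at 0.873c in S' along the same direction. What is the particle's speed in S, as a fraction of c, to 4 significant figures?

Relativistic velocity addition: u = (u' + v)/(1 + u'v/c²)
= (0.873 + 0.784)/(1 + 0.873×0.784) = 1.657/1.68443 = 0.9837

u ≈ 0.9837c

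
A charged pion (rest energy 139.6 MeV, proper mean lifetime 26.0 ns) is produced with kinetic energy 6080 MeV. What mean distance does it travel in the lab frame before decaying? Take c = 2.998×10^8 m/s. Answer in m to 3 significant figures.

γ = 1 + K/(m₀c²) = 1 + 6080/139.6 = 44.553
β = √(1 − 1/γ²) = 0.99975
Dilated lifetime: γτ₀ = 44.553 × 26.0 ns = 1158.4 ns
d = βc·γτ₀ = 0.99975 × (2.998×10^8 m/s) × 1.1584×10^-6 s = 347 m

d ≈ 347 m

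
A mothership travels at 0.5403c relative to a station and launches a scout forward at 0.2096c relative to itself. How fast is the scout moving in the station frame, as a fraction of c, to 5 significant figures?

Compose boost 2: (0.2096 + 0.5403)/(1 + 0.2096×0.5403) = 0.74990/1.113247 = 0.67362

u ≈ 0.67362c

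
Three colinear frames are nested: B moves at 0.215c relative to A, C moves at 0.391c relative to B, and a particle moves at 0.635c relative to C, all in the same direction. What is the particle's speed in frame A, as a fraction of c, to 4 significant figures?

Compose boost 2: (0.391 + 0.215)/(1 + 0.391×0.215) = 0.6060/1.08407 = 0.559007
Compose boost 3: (0.635 + 0.559007)/(1 + 0.635×0.559007) = 1.19401/1.35497 = 0.8812

u ≈ 0.8812c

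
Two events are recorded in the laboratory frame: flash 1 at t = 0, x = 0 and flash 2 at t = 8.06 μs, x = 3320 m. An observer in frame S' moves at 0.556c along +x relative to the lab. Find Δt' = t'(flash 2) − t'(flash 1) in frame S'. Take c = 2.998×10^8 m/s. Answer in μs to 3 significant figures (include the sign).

Δt' ≈ 2.29 μs

γ = 1/√(1 − 0.556²) = 1.2031
Δt' = γ(Δt − vΔx/c²) = 1.2031 × (8.06 μs − 0.556×3320 m / (2.998×10^8 m/s))
= 1.2031 × (1.9028 μs) = 2.29 μs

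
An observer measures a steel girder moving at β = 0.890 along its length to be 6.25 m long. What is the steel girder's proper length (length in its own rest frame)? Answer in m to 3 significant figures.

L₀ ≈ 13.7 m

γ = 1/√(1 − 0.890²) = 2.1932
L₀ = γL = 2.1932 × 6.25 = 13.7 m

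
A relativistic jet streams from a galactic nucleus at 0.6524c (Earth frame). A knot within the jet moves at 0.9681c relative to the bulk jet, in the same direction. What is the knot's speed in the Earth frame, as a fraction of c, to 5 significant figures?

u ≈ 0.99320c

Relativistic velocity addition: u = (u' + v)/(1 + u'v/c²)
= (0.9681 + 0.6524)/(1 + 0.9681×0.6524) = 1.6205/1.631588 = 0.99320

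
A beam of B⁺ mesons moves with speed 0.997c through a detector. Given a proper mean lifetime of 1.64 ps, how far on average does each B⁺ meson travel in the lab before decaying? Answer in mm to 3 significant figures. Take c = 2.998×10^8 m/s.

γ = 1/√(1 − 0.997²) = 12.920
Dilated lifetime: Δt = γτ₀ = 12.920 × 1.64 ps = 21.188 ps
d = vΔt = 0.997c × 21.188 ps = 2.9890×10^8 m/s × 2.1188×10^-11 s = 6.33 mm

d ≈ 6.33 mm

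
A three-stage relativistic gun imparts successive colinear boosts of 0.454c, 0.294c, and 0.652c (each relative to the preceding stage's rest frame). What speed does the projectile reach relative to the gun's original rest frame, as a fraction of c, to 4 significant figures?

u ≈ 0.9173c

Compose boost 2: (0.294 + 0.454)/(1 + 0.294×0.454) = 0.7480/1.13348 = 0.659917
Compose boost 3: (0.652 + 0.659917)/(1 + 0.652×0.659917) = 1.31192/1.43027 = 0.9173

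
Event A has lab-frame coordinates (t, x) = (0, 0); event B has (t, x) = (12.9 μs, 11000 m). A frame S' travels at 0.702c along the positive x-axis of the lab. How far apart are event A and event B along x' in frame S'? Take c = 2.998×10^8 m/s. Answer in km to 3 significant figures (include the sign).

Δx' ≈ 11.6 km

γ = 1/√(1 − 0.702²) = 1.4041
Δx' = γ(Δx − vΔt) = 1.4041 × (11000 m − 0.702×(2.998×10^8 m/s)×12.9×10^-6 s)
= 1.4041 × (8285.1 m) = 11.6 km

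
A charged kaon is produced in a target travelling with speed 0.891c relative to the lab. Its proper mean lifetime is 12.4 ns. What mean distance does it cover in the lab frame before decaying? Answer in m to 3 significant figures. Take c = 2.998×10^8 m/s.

d ≈ 7.30 m

γ = 1/√(1 − 0.891²) = 2.2026
Dilated lifetime: Δt = γτ₀ = 2.2026 × 12.4 ns = 27.313 ns
d = vΔt = 0.891c × 27.313 ns = 2.6712×10^8 m/s × 2.7313×10^-8 s = 7.30 m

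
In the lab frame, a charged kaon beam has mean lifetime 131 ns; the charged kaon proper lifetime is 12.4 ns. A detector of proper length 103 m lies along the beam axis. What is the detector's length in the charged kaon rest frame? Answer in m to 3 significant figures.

L ≈ 9.75 m

Time dilation ⇒ γ = Δt/τ₀ = 131/12.4 = 10.565
Length contraction: L = L₀/γ = 103/10.565 = 9.75 m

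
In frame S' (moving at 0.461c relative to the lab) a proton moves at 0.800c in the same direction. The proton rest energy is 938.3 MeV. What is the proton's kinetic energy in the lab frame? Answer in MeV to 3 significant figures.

u_lab = (0.800 + 0.461)/(1 + 0.800×0.461) = 0.921245
γ = 1/√(1 − 0.921245²) = 2.5708
K = (γ − 1)m₀c² = (2.5708 − 1) × 938.3 = 1.5708 × 938.3 = 1470 MeV

K ≈ 1470 MeV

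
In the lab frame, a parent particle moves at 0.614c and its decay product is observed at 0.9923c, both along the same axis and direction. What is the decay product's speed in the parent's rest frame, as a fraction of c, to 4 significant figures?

Inverse velocity addition: u' = (u − v)/(1 − uv/c²)
= (0.9923 − 0.614)/(1 − 0.9923×0.614) = 0.3783/0.390728 = 0.9682

u' ≈ 0.9682c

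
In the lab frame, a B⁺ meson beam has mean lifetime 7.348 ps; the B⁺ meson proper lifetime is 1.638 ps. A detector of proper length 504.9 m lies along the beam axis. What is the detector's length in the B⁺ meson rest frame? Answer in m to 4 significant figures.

Time dilation ⇒ γ = Δt/τ₀ = 7.348/1.638 = 4.48596
Length contraction: L = L₀/γ = 504.9/4.48596 = 112.6 m

L ≈ 112.6 m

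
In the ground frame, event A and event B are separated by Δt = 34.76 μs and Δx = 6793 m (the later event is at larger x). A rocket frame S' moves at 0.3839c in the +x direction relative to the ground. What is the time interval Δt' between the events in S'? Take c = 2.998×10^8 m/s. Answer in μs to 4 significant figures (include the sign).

γ = 1/√(1 − 0.3839²) = 1.08298
Δt' = γ(Δt − vΔx/c²) = 1.08298 × (34.76 μs − 0.3839×6793 m / (2.998×10^8 m/s))
= 1.08298 × (26.0614 μs) = 28.22 μs

Δt' ≈ 28.22 μs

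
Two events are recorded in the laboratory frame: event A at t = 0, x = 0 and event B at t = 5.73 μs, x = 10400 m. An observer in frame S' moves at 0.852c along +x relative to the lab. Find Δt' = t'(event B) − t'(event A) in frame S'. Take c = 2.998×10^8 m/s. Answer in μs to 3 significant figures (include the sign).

γ = 1/√(1 − 0.852²) = 1.9101
Δt' = γ(Δt − vΔx/c²) = 1.9101 × (5.73 μs − 0.852×10400 m / (2.998×10^8 m/s))
= 1.9101 × (-23.826 μs) = -45.5 μs

Δt' ≈ -45.5 μs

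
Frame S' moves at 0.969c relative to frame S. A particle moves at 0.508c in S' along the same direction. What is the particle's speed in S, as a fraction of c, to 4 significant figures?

u ≈ 0.9898c

Relativistic velocity addition: u = (u' + v)/(1 + u'v/c²)
= (0.508 + 0.969)/(1 + 0.508×0.969) = 1.477/1.49225 = 0.9898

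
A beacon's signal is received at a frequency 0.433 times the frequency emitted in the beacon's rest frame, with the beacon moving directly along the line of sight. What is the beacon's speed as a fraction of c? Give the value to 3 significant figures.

f_obs/f_src = √((1−β)/(1+β)) = 0.433  ⇒  (1−β)/(1+β) = 0.18749
β = |1 − D²|/(1 + D²) = |1 − 0.18749|/(1 + 0.18749) = 0.684

β ≈ 0.684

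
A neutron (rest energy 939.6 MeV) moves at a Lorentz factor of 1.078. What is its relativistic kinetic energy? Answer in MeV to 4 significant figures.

K ≈ 73.29 MeV

γ = 1.078 (given)
K = (γ − 1)m₀c² = (1.078 − 1) × 939.6 MeV = 0.0780000 × 939.6 MeV = 73.29 MeV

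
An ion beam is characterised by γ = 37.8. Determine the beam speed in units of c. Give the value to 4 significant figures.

β = √(1 − 1/γ²) = √(1 − 1/37.8²) = √(0.999300) = 0.9997

β ≈ 0.9997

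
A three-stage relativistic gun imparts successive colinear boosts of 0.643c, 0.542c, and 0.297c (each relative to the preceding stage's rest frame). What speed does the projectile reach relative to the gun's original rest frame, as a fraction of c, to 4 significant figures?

Compose boost 2: (0.542 + 0.643)/(1 + 0.542×0.643) = 1.185/1.34851 = 0.878750
Compose boost 3: (0.297 + 0.878750)/(1 + 0.297×0.878750) = 1.17575/1.26099 = 0.9324

u ≈ 0.9324c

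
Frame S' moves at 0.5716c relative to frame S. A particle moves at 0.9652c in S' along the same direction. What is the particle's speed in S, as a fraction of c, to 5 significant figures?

Relativistic velocity addition: u = (u' + v)/(1 + u'v/c²)
= (0.9652 + 0.5716)/(1 + 0.9652×0.5716) = 1.5368/1.551708 = 0.99039

u ≈ 0.99039c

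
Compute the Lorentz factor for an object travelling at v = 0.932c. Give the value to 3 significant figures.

γ ≈ 2.76

γ = 1/√(1 − β²) = 1/√(1 − 0.932²) = 1/√(0.13138) = 2.76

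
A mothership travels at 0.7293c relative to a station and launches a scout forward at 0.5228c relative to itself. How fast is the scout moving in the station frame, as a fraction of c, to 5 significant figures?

u ≈ 0.90648c

Compose boost 2: (0.5228 + 0.7293)/(1 + 0.5228×0.7293) = 1.2521/1.381278 = 0.90648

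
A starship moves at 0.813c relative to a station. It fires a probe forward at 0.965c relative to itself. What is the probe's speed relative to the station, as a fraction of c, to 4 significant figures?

u ≈ 0.9963c

Relativistic velocity addition: u = (u' + v)/(1 + u'v/c²)
= (0.965 + 0.813)/(1 + 0.965×0.813) = 1.778/1.78455 = 0.9963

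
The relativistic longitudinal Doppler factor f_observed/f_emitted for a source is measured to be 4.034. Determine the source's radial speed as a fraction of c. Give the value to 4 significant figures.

β ≈ 0.8842

f_obs/f_src = √((1+β)/(1−β)) = 4.034  ⇒  (1+β)/(1−β) = 16.2732
β = |1 − D²|/(1 + D²) = |1 − 16.2732|/(1 + 16.2732) = 0.8842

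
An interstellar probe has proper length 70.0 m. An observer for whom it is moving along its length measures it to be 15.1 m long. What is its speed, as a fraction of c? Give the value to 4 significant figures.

γ = L₀/L = 70.0/15.1 = 4.63576
β = √(1 − 1/γ²) = 0.9765

β ≈ 0.9765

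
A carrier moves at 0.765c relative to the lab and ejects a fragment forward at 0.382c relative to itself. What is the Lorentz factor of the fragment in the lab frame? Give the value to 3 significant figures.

u_lab = (0.382 + 0.765)/(1 + 0.382×0.765) = 1.147/1.29223 = 0.887613
γ = 1/√(1 − 0.887613²) = 2.17

γ ≈ 2.17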